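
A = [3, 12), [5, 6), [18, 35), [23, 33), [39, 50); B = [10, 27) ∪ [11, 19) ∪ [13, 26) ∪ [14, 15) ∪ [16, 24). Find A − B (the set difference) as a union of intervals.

First set merges to [3, 12), [18, 35), [39, 50).
Second set merges to [10, 27).
[3, 12) minus B → [3, 10).
[18, 35) minus B → [27, 35).
[39, 50): no B overlap → unchanged.

[3, 10) ∪ [27, 35) ∪ [39, 50)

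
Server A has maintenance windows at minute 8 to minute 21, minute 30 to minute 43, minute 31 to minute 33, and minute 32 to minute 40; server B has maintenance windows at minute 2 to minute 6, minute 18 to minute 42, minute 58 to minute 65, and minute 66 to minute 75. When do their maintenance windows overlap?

First set merges to minute 8 to minute 21, minute 30 to minute 43.
minute 8 to minute 21 meets the second set on minute 18 to minute 21.
minute 30 to minute 43 meets the second set on minute 30 to minute 42.

minute 18 to minute 21, minute 30 to minute 42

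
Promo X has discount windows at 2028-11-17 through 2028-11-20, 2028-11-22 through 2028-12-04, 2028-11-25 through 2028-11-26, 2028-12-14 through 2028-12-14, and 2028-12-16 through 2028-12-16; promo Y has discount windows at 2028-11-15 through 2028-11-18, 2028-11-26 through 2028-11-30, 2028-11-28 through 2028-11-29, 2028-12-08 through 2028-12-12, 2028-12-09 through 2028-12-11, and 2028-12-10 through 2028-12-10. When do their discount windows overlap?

2028-11-17 through 2028-11-18, 2028-11-26 through 2028-11-30

A, merged: 2028-11-17 through 2028-11-20, 2028-11-22 through 2028-12-04, 2028-12-14 through 2028-12-14, 2028-12-16 through 2028-12-16.
B, merged: 2028-11-15 through 2028-11-18, 2028-11-26 through 2028-11-30, 2028-12-08 through 2028-12-12.
2028-11-17 through 2028-11-20 meets the second set on 2028-11-17 through 2028-11-18.
2028-11-22 through 2028-12-04 meets the second set on 2028-11-26 through 2028-11-30.
2028-12-14 through 2028-12-14: no overlap with the second set.
2028-12-16 through 2028-12-16: no overlap with the second set.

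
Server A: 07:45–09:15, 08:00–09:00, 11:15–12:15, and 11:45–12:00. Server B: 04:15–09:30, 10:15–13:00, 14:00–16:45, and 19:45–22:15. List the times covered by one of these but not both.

04:15–07:45, 09:15–09:30, 10:15–11:15, 12:15–13:00, 14:00–16:45, 19:45–22:15

First set merges to 07:45–09:15, 11:15–12:15.
Only in the first: none.
Only in the second: 04:15–07:45, 09:15–09:30, 10:15–11:15, 12:15–13:00, 14:00–16:45, 19:45–22:15.
Together these are the periods covered by exactly one.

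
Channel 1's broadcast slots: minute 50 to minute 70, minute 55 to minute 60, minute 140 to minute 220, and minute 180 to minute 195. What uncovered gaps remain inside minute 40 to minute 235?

minute 40 to minute 50, minute 70 to minute 140, minute 220 to minute 235

The merged coverage is minute 50 to minute 70, minute 140 to minute 220.
Complement within minute 40 to minute 235: minute 40 to minute 50, minute 70 to minute 140, minute 220 to minute 235.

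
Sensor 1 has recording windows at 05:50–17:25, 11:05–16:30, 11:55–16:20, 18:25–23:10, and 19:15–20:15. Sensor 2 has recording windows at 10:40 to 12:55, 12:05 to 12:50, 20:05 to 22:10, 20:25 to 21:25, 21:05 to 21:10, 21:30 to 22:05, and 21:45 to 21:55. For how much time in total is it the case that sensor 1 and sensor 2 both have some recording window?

Merge the first list: 05:50–17:25, 18:25–23:10.
Merge the second list: 10:40–12:55, 20:05–22:10.
A ∩ B = 10:40–12:55, 20:05–22:10.
Total: 2 h 15 min + 2 h 5 min = 4 h 20 min.

4 h 20 min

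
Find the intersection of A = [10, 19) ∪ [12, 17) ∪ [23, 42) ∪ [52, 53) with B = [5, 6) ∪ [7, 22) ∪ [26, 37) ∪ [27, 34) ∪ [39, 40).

[10, 19) ∪ [26, 37) ∪ [39, 40)

Merge the first list: [10, 19), [23, 42), [52, 53).
Merge the second list: [5, 6), [7, 22), [26, 37), [39, 40).
[10, 19) overlaps B on [10, 19).
[23, 42) overlaps B on [26, 37), [39, 40).
[52, 53) falls entirely outside B.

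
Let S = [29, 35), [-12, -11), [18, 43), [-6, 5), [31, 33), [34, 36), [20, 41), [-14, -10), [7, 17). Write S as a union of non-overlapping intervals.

Sort by start: [-14, -10), [-12, -11), [-6, 5), [7, 17), [18, 43), [20, 41), [29, 35), [31, 33), [34, 36).
[-12, -11) overlaps/touches [-14, -10) → extend to [-14, -10).
[-6, 5) is disjoint → start new block.
[7, 17) is disjoint → start new block.
[18, 43) is disjoint → start new block.
[20, 41) overlaps/touches [18, 43) → extend to [18, 43).
[29, 35) overlaps/touches [18, 43) → extend to [18, 43).
[31, 33) overlaps/touches [18, 43) → extend to [18, 43).
[34, 36) overlaps/touches [18, 43) → extend to [18, 43).

[-14, -10) ∪ [-6, 5) ∪ [7, 17) ∪ [18, 43)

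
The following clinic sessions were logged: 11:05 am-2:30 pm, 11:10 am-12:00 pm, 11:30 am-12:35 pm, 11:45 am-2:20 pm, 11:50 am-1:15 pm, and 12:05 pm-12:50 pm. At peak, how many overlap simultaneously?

5

Walk the sorted start/end points keeping a running depth.
The depth first hits 5 at 11:50 am.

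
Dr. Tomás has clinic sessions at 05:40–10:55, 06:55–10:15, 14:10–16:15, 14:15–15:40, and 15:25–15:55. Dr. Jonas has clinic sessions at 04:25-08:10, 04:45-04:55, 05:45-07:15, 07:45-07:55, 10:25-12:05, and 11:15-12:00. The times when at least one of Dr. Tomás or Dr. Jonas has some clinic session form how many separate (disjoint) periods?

Merge the first list: 05:40-10:55, 14:10-16:15.
Merge the second list: 04:25-08:10, 10:25-12:05.
A ∪ B = 04:25-12:05, 14:10-16:15.
That is 2 disjoint pieces.

2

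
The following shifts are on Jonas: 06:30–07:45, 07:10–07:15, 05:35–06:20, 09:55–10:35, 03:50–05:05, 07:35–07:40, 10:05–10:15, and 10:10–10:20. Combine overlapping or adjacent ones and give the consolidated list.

03:50-05:05, 05:35-06:20, 06:30-07:45, 09:55-10:35

Sort by start: 03:50-05:05, 05:35-06:20, 06:30-07:45, 07:10-07:15, 07:35-07:40, 09:55-10:35, 10:05-10:15, 10:10-10:20.
05:35-06:20 is disjoint → start new block.
06:30-07:45 is disjoint → start new block.
07:10-07:15 overlaps/touches 06:30-07:45 → extend to 06:30-07:45.
07:35-07:40 overlaps/touches 06:30-07:45 → extend to 06:30-07:45.
09:55-10:35 is disjoint → start new block.
10:05-10:15 overlaps/touches 09:55-10:35 → extend to 09:55-10:35.
10:10-10:20 overlaps/touches 09:55-10:35 → extend to 09:55-10:35.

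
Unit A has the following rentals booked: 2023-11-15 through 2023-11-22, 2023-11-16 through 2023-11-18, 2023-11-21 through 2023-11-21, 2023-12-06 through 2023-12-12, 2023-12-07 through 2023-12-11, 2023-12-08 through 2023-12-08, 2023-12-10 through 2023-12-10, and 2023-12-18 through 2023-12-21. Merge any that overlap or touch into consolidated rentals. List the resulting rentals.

2023-11-16 through 2023-11-18 overlaps/touches 2023-11-15 through 2023-11-22 → extend to 2023-11-15 through 2023-11-22.
2023-11-21 through 2023-11-21 overlaps/touches 2023-11-15 through 2023-11-22 → extend to 2023-11-15 through 2023-11-22.
2023-12-06 through 2023-12-12 is disjoint → start new block.
2023-12-07 through 2023-12-11 overlaps/touches 2023-12-06 through 2023-12-12 → extend to 2023-12-06 through 2023-12-12.
2023-12-08 through 2023-12-08 overlaps/touches 2023-12-06 through 2023-12-12 → extend to 2023-12-06 through 2023-12-12.
2023-12-10 through 2023-12-10 overlaps/touches 2023-12-06 through 2023-12-12 → extend to 2023-12-06 through 2023-12-12.
2023-12-18 through 2023-12-21 is disjoint → start new block.

2023-11-15 through 2023-11-22, 2023-12-06 through 2023-12-12, 2023-12-18 through 2023-12-21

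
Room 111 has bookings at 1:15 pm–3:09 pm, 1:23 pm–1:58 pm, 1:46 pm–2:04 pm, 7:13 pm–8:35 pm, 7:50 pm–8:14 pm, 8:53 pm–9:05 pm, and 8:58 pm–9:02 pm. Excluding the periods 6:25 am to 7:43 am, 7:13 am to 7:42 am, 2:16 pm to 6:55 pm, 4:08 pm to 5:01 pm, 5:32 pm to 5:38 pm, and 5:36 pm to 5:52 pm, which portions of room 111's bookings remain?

1:15 pm–2:16 pm, 7:13 pm–8:35 pm, 8:53 pm–9:05 pm

First set merges to 1:15 pm–3:09 pm, 7:13 pm–8:35 pm, 8:53 pm–9:05 pm.
Second set merges to 6:25 am–7:43 am, 2:16 pm–6:55 pm.
1:15 pm–3:09 pm \ B = 1:15 pm–2:16 pm.
7:13 pm–8:35 pm: nothing removed.
8:53 pm–9:05 pm: nothing removed.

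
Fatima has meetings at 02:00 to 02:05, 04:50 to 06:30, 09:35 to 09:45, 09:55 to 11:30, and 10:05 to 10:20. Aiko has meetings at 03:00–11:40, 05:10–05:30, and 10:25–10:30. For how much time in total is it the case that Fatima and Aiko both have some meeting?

First set merges to 02:00–02:05, 04:50–06:30, 09:35–09:45, 09:55–11:30.
Second set merges to 03:00–11:40.
A ∩ B = 04:50–06:30, 09:35–09:45, 09:55–11:30.
Total: 1 h 40 min + 10 min + 1 h 35 min = 3 h 25 min.

3 h 25 min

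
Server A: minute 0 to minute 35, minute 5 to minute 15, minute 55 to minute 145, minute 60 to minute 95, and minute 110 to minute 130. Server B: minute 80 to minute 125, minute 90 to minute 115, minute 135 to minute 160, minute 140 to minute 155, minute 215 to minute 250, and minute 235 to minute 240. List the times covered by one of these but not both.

minute 0 to minute 35, minute 55 to minute 80, minute 125 to minute 135, minute 145 to minute 160, minute 215 to minute 250

First set merges to minute 0 to minute 35, minute 55 to minute 145.
Second set merges to minute 80 to minute 125, minute 135 to minute 160, minute 215 to minute 250.
Only in the first: minute 0 to minute 35, minute 55 to minute 80, minute 125 to minute 135.
Only in the second: minute 145 to minute 160, minute 215 to minute 250.
Together these are the periods covered by exactly one.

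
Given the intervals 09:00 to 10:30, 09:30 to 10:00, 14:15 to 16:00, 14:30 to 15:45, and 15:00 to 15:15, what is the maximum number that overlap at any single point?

3

At 15:00, 3 of the intervals are simultaneously active.
No point has more.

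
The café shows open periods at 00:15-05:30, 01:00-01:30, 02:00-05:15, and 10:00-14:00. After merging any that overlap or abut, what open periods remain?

00:15–05:30, 10:00–14:00

01:00–01:30 overlaps/touches 00:15–05:30 → extend to 00:15–05:30.
02:00–05:15 overlaps/touches 00:15–05:30 → extend to 00:15–05:30.
10:00–14:00 is disjoint → start new block.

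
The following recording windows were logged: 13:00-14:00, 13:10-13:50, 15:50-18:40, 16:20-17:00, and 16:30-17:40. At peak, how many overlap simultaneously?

At 16:30, 3 of the intervals are simultaneously active.
No point has more.

3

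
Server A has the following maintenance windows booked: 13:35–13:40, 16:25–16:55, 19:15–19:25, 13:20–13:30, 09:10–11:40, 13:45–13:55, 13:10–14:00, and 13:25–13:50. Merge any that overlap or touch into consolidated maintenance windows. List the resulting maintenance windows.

09:10-11:40, 13:10-14:00, 16:25-16:55, 19:15-19:25

Sort by start: 09:10-11:40, 13:10-14:00, 13:20-13:30, 13:25-13:50, 13:35-13:40, 13:45-13:55, 16:25-16:55, 19:15-19:25.
13:10-14:00 is disjoint → start new block.
13:20-13:30 overlaps/touches 13:10-14:00 → extend to 13:10-14:00.
13:25-13:50 overlaps/touches 13:10-14:00 → extend to 13:10-14:00.
13:35-13:40 overlaps/touches 13:10-14:00 → extend to 13:10-14:00.
13:45-13:55 overlaps/touches 13:10-14:00 → extend to 13:10-14:00.
16:25-16:55 is disjoint → start new block.
19:15-19:25 is disjoint → start new block.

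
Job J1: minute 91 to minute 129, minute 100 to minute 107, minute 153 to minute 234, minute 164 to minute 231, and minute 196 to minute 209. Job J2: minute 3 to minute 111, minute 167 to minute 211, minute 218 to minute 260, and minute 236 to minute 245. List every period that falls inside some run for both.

First set merges to minute 91 to minute 129, minute 153 to minute 234.
Second set merges to minute 3 to minute 111, minute 167 to minute 211, minute 218 to minute 260.
minute 91 to minute 129 overlaps B on minute 91 to minute 111.
minute 153 to minute 234 overlaps B on minute 167 to minute 211, minute 218 to minute 234.

minute 91 to minute 111, minute 167 to minute 211, minute 218 to minute 234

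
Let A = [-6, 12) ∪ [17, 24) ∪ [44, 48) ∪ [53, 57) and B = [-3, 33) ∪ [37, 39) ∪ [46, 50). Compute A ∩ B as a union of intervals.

[-3, 12) ∪ [17, 24) ∪ [46, 48)

[-6, 12) ∩ B → [-3, 12).
[17, 24) ∩ B → [17, 24).
[44, 48) ∩ B → [46, 48).
[53, 57) meets no B interval.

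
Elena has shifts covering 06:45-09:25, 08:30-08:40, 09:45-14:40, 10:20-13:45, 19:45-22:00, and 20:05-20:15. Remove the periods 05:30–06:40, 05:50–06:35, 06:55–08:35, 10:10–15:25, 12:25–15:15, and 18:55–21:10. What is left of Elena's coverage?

A, merged: 06:45–09:25, 09:45–14:40, 19:45–22:00.
B, merged: 05:30–06:40, 06:55–08:35, 10:10–15:25, 18:55–21:10.
06:45–09:25 \ B = 06:45–06:55, 08:35–09:25.
09:45–14:40 \ B = 09:45–10:10.
19:45–22:00 \ B = 21:10–22:00.

06:45–06:55, 08:35–09:25, 09:45–10:10, 21:10–22:00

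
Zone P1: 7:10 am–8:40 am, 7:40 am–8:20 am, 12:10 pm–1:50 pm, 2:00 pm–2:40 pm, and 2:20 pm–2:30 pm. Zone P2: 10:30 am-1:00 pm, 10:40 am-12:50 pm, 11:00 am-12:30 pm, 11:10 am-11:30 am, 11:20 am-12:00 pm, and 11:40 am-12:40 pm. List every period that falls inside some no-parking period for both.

Merge the first list: 7:10 am–8:40 am, 12:10 pm–1:50 pm, 2:00 pm–2:40 pm.
Merge the second list: 10:30 am–1:00 pm.
7:10 am–8:40 am: no overlap with the second set.
12:10 pm–1:50 pm meets the second set on 12:10 pm–1:00 pm.
2:00 pm–2:40 pm: no overlap with the second set.

12:10 pm–1:00 pm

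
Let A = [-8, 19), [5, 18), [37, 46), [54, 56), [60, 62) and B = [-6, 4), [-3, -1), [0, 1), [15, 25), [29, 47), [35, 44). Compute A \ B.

A, merged: [-8, 19), [37, 46), [54, 56), [60, 62).
B, merged: [-6, 4), [15, 25), [29, 47).
[-8, 19) minus B → [-8, -6), [4, 15).
[37, 46): fully covered by B → removed.
[54, 56): no B overlap → unchanged.
[60, 62): no B overlap → unchanged.

[-8, -6) ∪ [4, 15) ∪ [54, 56) ∪ [60, 62)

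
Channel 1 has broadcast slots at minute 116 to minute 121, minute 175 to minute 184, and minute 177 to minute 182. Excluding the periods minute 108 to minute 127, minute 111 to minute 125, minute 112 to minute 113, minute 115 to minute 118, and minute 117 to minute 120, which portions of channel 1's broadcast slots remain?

minute 175 to minute 184

First set merges to minute 116 to minute 121, minute 175 to minute 184.
Second set merges to minute 108 to minute 127.
minute 116 to minute 121: fully covered by B → removed.
minute 175 to minute 184: no B overlap → unchanged.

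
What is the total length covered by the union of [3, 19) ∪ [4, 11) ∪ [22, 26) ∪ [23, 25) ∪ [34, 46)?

Merged: [3, 19), [22, 26), [34, 46).
Lengths: 16 + 4 + 12 = 32.

32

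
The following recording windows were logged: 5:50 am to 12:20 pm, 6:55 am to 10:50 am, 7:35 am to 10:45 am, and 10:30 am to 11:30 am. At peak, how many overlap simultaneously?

4

Walk the sorted start/end points keeping a running depth.
The depth first hits 4 at 10:30 am.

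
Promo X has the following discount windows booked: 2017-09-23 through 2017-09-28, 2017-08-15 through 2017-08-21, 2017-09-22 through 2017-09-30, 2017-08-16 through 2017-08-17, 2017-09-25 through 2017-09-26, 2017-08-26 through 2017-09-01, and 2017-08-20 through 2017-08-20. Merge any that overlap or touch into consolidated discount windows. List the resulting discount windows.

2017-08-15 through 2017-08-21, 2017-08-26 through 2017-09-01, 2017-09-22 through 2017-09-30

Sort by start: 2017-08-15 through 2017-08-21, 2017-08-16 through 2017-08-17, 2017-08-20 through 2017-08-20, 2017-08-26 through 2017-09-01, 2017-09-22 through 2017-09-30, 2017-09-23 through 2017-09-28, 2017-09-25 through 2017-09-26.
2017-08-16 through 2017-08-17 overlaps/touches 2017-08-15 through 2017-08-21 → extend to 2017-08-15 through 2017-08-21.
2017-08-20 through 2017-08-20 overlaps/touches 2017-08-15 through 2017-08-21 → extend to 2017-08-15 through 2017-08-21.
2017-08-26 through 2017-09-01 is disjoint → start new block.
2017-09-22 through 2017-09-30 is disjoint → start new block.
2017-09-23 through 2017-09-28 overlaps/touches 2017-09-22 through 2017-09-30 → extend to 2017-09-22 through 2017-09-30.
2017-09-25 through 2017-09-26 overlaps/touches 2017-09-22 through 2017-09-30 → extend to 2017-09-22 through 2017-09-30.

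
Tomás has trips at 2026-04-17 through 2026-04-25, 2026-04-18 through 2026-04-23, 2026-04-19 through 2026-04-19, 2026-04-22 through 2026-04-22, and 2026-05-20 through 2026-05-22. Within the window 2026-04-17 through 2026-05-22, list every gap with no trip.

After merging, the occupied span is 2026-04-17 through 2026-04-25, 2026-05-20 through 2026-05-22.
Uncovered inside 2026-04-17 through 2026-05-22: 2026-04-26 through 2026-05-19.

2026-04-26 through 2026-05-19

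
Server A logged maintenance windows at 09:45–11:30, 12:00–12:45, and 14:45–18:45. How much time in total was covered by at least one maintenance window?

6 h 30 min

Merged: 09:45–11:30, 12:00–12:45, 14:45–18:45.
Lengths: 1 h 45 min + 45 min + 4 h = 6 h 30 min.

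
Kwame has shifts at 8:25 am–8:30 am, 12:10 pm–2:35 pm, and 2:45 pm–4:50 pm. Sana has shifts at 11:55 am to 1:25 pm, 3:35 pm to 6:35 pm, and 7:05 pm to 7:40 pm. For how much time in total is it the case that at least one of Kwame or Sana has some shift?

A ∪ B = 8:25 am–8:30 am, 11:55 am–2:35 pm, 2:45 pm–6:35 pm, 7:05 pm–7:40 pm.
Total: 5 min + 2 h 40 min + 3 h 50 min + 35 min = 7 h 10 min.

7 h 10 min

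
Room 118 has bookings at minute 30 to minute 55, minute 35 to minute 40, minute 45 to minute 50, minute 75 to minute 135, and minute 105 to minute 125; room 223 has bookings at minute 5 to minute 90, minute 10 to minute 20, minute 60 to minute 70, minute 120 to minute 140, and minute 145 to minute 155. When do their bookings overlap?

minute 30 to minute 55, minute 75 to minute 90, minute 120 to minute 135

First set merges to minute 30 to minute 55, minute 75 to minute 135.
Second set merges to minute 5 to minute 90, minute 120 to minute 140, minute 145 to minute 155.
minute 30 to minute 55 ∩ B → minute 30 to minute 55.
minute 75 to minute 135 ∩ B → minute 75 to minute 90, minute 120 to minute 135.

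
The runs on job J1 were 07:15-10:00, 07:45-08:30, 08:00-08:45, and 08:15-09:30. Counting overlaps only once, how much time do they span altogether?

Merged: 07:15-10:00.
Length: 2 h 45 min.

2 h 45 min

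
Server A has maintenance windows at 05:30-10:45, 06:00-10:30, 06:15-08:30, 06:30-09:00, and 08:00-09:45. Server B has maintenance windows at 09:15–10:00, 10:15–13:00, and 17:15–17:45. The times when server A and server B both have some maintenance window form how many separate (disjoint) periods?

2

A, merged: 05:30-10:45.
A ∩ B = 09:15-10:00, 10:15-10:45.
That is 2 disjoint pieces.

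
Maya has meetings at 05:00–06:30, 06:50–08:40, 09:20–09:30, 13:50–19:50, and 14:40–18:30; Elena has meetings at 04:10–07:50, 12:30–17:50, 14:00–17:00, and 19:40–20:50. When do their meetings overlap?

A, merged: 05:00–06:30, 06:50–08:40, 09:20–09:30, 13:50–19:50.
B, merged: 04:10–07:50, 12:30–17:50, 19:40–20:50.
05:00–06:30 overlaps B on 05:00–06:30.
06:50–08:40 overlaps B on 06:50–07:50.
09:20–09:30 falls entirely outside B.
13:50–19:50 overlaps B on 13:50–17:50, 19:40–19:50.

05:00–06:30, 06:50–07:50, 13:50–17:50, 19:40–19:50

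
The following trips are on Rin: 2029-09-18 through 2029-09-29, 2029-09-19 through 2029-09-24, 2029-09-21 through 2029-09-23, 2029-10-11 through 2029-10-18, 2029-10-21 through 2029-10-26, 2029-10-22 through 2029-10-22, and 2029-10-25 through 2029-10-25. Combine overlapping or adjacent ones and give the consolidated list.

2029-09-19 through 2029-09-24 overlaps/touches 2029-09-18 through 2029-09-29 → extend to 2029-09-18 through 2029-09-29.
2029-09-21 through 2029-09-23 overlaps/touches 2029-09-18 through 2029-09-29 → extend to 2029-09-18 through 2029-09-29.
2029-10-11 through 2029-10-18 is disjoint → start new block.
2029-10-21 through 2029-10-26 is disjoint → start new block.
2029-10-22 through 2029-10-22 overlaps/touches 2029-10-21 through 2029-10-26 → extend to 2029-10-21 through 2029-10-26.
2029-10-25 through 2029-10-25 overlaps/touches 2029-10-21 through 2029-10-26 → extend to 2029-10-21 through 2029-10-26.

2029-09-18 through 2029-09-29, 2029-10-11 through 2029-10-18, 2029-10-21 through 2029-10-26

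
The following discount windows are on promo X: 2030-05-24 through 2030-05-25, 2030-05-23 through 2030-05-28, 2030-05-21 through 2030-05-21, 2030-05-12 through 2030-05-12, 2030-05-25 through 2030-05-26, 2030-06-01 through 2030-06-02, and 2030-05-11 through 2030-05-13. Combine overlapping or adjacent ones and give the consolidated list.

2030-05-11 through 2030-05-13, 2030-05-21 through 2030-05-21, 2030-05-23 through 2030-05-28, 2030-06-01 through 2030-06-02

Sort by start: 2030-05-11 through 2030-05-13, 2030-05-12 through 2030-05-12, 2030-05-21 through 2030-05-21, 2030-05-23 through 2030-05-28, 2030-05-24 through 2030-05-25, 2030-05-25 through 2030-05-26, 2030-06-01 through 2030-06-02.
2030-05-12 through 2030-05-12 overlaps/touches 2030-05-11 through 2030-05-13 → extend to 2030-05-11 through 2030-05-13.
2030-05-21 through 2030-05-21 is disjoint → start new block.
2030-05-23 through 2030-05-28 is disjoint → start new block.
2030-05-24 through 2030-05-25 overlaps/touches 2030-05-23 through 2030-05-28 → extend to 2030-05-23 through 2030-05-28.
2030-05-25 through 2030-05-26 overlaps/touches 2030-05-23 through 2030-05-28 → extend to 2030-05-23 through 2030-05-28.
2030-06-01 through 2030-06-02 is disjoint → start new block.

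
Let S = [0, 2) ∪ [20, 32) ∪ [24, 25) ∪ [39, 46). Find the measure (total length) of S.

21

Merged: [0, 2), [20, 32), [39, 46).
Lengths: 2 + 12 + 7 = 21.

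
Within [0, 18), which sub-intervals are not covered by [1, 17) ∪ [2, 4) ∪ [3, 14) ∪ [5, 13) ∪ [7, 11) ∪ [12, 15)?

[0, 1) ∪ [17, 18)

Covered (merged): [1, 17).
Gaps within [0, 18): [0, 1), [17, 18).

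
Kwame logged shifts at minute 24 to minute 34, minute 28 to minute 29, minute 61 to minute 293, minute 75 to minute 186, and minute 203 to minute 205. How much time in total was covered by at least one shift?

Merged: minute 24 to minute 34, minute 61 to minute 293.
Lengths: 10 minutes + 232 minutes = 242 minutes.

242 minutes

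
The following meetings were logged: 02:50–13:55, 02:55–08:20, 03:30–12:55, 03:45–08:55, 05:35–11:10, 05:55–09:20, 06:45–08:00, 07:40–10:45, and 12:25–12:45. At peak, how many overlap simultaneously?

Sweep endpoints in order; track running count of active intervals.
Peak of 8 reached at 07:40.

8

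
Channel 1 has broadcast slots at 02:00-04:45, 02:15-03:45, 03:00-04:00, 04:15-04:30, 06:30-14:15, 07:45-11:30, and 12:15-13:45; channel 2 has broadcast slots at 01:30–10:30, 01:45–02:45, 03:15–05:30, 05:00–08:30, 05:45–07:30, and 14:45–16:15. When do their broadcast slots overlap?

02:00-04:45, 06:30-10:30

Merge the first list: 02:00-04:45, 06:30-14:15.
Merge the second list: 01:30-10:30, 14:45-16:15.
02:00-04:45 meets the second set on 02:00-04:45.
06:30-14:15 meets the second set on 06:30-10:30.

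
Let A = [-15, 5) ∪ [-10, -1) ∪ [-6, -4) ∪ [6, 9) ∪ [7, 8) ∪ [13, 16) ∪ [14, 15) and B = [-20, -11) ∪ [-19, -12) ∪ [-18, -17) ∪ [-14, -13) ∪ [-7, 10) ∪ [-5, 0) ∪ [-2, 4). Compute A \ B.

[-11, -7) ∪ [13, 16)

Merge the first list: [-15, 5), [6, 9), [13, 16).
Merge the second list: [-20, -11), [-7, 10).
[-15, 5) minus B → [-11, -7).
[6, 9): fully covered by B → removed.
[13, 16): no B overlap → unchanged.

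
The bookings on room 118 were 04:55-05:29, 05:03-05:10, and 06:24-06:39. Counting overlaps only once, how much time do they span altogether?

49 min

Merged: 04:55–05:29, 06:24–06:39.
Lengths: 34 min + 15 min = 49 min.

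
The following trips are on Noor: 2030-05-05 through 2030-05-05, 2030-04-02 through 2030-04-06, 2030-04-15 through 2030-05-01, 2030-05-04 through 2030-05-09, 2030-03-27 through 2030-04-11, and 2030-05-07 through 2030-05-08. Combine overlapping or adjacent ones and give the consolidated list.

Sort by start: 2030-03-27 through 2030-04-11, 2030-04-02 through 2030-04-06, 2030-04-15 through 2030-05-01, 2030-05-04 through 2030-05-09, 2030-05-05 through 2030-05-05, 2030-05-07 through 2030-05-08.
2030-04-02 through 2030-04-06 overlaps/touches 2030-03-27 through 2030-04-11 → extend to 2030-03-27 through 2030-04-11.
2030-04-15 through 2030-05-01 is disjoint → start new block.
2030-05-04 through 2030-05-09 is disjoint → start new block.
2030-05-05 through 2030-05-05 overlaps/touches 2030-05-04 through 2030-05-09 → extend to 2030-05-04 through 2030-05-09.
2030-05-07 through 2030-05-08 overlaps/touches 2030-05-04 through 2030-05-09 → extend to 2030-05-04 through 2030-05-09.

2030-03-27 through 2030-04-11, 2030-04-15 through 2030-05-01, 2030-05-04 through 2030-05-09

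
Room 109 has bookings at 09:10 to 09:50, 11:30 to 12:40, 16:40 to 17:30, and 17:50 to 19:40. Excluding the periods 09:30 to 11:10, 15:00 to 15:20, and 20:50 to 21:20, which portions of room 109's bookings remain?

09:10-09:30, 11:30-12:40, 16:40-17:30, 17:50-19:40

09:10-09:50 minus B → 09:10-09:30.
11:30-12:40: no B overlap → unchanged.
16:40-17:30: no B overlap → unchanged.
17:50-19:40: no B overlap → unchanged.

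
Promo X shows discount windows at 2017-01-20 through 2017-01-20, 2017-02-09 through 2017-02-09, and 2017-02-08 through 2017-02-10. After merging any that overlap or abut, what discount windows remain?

Sort by start: 2017-01-20 through 2017-01-20, 2017-02-08 through 2017-02-10, 2017-02-09 through 2017-02-09.
2017-02-08 through 2017-02-10 is disjoint → start new block.
2017-02-09 through 2017-02-09 overlaps/touches 2017-02-08 through 2017-02-10 → extend to 2017-02-08 through 2017-02-10.

2017-01-20 through 2017-01-20, 2017-02-08 through 2017-02-10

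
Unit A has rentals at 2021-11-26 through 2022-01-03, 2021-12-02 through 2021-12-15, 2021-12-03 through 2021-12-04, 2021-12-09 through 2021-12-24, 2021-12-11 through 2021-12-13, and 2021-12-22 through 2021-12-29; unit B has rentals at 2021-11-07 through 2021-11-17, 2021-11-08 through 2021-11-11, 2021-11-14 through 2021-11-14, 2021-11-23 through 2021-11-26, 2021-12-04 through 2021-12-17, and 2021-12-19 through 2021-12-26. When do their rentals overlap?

First set merges to 2021-11-26 through 2022-01-03.
Second set merges to 2021-11-07 through 2021-11-17, 2021-11-23 through 2021-11-26, 2021-12-04 through 2021-12-17, 2021-12-19 through 2021-12-26.
2021-11-26 through 2022-01-03 overlaps B on 2021-11-26 through 2021-11-26, 2021-12-04 through 2021-12-17, 2021-12-19 through 2021-12-26.

2021-11-26 through 2021-11-26, 2021-12-04 through 2021-12-17, 2021-12-19 through 2021-12-26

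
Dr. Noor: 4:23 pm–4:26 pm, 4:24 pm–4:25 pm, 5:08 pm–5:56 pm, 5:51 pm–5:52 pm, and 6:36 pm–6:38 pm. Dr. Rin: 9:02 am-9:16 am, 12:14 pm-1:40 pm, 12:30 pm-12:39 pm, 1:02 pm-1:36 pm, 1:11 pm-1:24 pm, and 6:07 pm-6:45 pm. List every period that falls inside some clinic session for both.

6:36 pm–6:38 pm

Merge the first list: 4:23 pm–4:26 pm, 5:08 pm–5:56 pm, 6:36 pm–6:38 pm.
Merge the second list: 9:02 am–9:16 am, 12:14 pm–1:40 pm, 6:07 pm–6:45 pm.
4:23 pm–4:26 pm: no overlap with the second set.
5:08 pm–5:56 pm: no overlap with the second set.
6:36 pm–6:38 pm meets the second set on 6:36 pm–6:38 pm.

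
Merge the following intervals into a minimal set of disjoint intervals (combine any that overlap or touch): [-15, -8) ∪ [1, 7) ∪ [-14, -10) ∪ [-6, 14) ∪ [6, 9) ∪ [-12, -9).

Sort by start: [-15, -8), [-14, -10), [-12, -9), [-6, 14), [1, 7), [6, 9).
[-14, -10) overlaps/touches [-15, -8) → extend to [-15, -8).
[-12, -9) overlaps/touches [-15, -8) → extend to [-15, -8).
[-6, 14) is disjoint → start new block.
[1, 7) overlaps/touches [-6, 14) → extend to [-6, 14).
[6, 9) overlaps/touches [-6, 14) → extend to [-6, 14).

[-15, -8) ∪ [-6, 14)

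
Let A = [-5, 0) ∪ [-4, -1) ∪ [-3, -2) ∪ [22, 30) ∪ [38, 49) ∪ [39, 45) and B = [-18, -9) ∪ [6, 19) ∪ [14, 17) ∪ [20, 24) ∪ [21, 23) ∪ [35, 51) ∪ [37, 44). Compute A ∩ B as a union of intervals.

A, merged: [-5, 0), [22, 30), [38, 49).
B, merged: [-18, -9), [6, 19), [20, 24), [35, 51).
[-5, 0) meets no B interval.
[22, 30) ∩ B → [22, 24).
[38, 49) ∩ B → [38, 49).

[22, 24) ∪ [38, 49)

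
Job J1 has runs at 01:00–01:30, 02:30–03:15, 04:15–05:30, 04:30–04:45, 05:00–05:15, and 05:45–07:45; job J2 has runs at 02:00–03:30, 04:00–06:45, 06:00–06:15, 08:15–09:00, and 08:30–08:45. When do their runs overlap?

02:30–03:15, 04:15–05:30, 05:45–06:45

A, merged: 01:00–01:30, 02:30–03:15, 04:15–05:30, 05:45–07:45.
B, merged: 02:00–03:30, 04:00–06:45, 08:15–09:00.
01:00–01:30 falls entirely outside B.
02:30–03:15 overlaps B on 02:30–03:15.
04:15–05:30 overlaps B on 04:15–05:30.
05:45–07:45 overlaps B on 05:45–06:45.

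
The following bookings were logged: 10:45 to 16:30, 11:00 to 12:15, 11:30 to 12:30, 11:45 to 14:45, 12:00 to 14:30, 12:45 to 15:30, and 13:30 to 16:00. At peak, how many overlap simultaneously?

5

At 12:00, 5 of the intervals are simultaneously active.
No point has more.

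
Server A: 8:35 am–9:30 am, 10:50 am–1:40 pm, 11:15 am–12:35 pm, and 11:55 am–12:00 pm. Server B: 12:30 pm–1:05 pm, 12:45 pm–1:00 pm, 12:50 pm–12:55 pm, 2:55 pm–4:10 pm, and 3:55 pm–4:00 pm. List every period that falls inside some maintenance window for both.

12:30 pm–1:05 pm

First set merges to 8:35 am–9:30 am, 10:50 am–1:40 pm.
Second set merges to 12:30 pm–1:05 pm, 2:55 pm–4:10 pm.
8:35 am–9:30 am: no overlap with the second set.
10:50 am–1:40 pm meets the second set on 12:30 pm–1:05 pm.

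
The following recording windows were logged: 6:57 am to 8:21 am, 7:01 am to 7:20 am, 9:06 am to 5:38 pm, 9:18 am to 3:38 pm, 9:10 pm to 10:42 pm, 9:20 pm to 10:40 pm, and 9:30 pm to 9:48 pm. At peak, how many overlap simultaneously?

At 9:30 pm, 3 of the intervals are simultaneously active.
No point has more.

3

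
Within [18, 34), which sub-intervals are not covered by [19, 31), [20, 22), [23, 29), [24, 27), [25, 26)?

[18, 19) ∪ [31, 34)

The merged coverage is [19, 31).
Gaps within [18, 34): [18, 19), [31, 34).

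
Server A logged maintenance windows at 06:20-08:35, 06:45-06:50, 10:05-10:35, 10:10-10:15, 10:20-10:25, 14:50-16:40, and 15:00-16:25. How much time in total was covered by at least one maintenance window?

4 h 35 min

Merged: 06:20–08:35, 10:05–10:35, 14:50–16:40.
Lengths: 2 h 15 min + 30 min + 1 h 50 min = 4 h 35 min.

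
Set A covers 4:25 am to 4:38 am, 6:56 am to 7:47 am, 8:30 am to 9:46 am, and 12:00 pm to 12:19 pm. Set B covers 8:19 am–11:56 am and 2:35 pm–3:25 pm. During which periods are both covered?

4:25 am–4:38 am falls entirely outside B.
6:56 am–7:47 am falls entirely outside B.
8:30 am–9:46 am overlaps B on 8:30 am–9:46 am.
12:00 pm–12:19 pm falls entirely outside B.

8:30 am–9:46 am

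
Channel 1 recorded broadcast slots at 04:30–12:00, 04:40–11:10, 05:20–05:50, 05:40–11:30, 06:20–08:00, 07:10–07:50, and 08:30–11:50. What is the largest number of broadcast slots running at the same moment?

At 07:10, 5 of the intervals are simultaneously active.
No point has more.

5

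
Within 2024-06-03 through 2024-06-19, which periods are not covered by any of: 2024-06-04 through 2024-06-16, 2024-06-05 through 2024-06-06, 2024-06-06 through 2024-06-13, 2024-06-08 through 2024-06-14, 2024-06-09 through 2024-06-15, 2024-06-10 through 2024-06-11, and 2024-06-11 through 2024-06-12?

The merged coverage is 2024-06-04 through 2024-06-16.
Uncovered inside 2024-06-03 through 2024-06-19: 2024-06-03 through 2024-06-03, 2024-06-17 through 2024-06-19.

2024-06-03 through 2024-06-03, 2024-06-17 through 2024-06-19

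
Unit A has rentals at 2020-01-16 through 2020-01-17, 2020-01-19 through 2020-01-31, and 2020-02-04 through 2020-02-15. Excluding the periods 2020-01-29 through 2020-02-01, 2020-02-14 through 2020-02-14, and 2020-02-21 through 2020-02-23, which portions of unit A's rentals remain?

2020-01-16 through 2020-01-17 is untouched.
2020-01-19 through 2020-01-31 with B removed leaves 2020-01-19 through 2020-01-28.
2020-02-04 through 2020-02-15 with B removed leaves 2020-02-04 through 2020-02-13, 2020-02-15 through 2020-02-15.

2020-01-16 through 2020-01-17, 2020-01-19 through 2020-01-28, 2020-02-04 through 2020-02-13, 2020-02-15 through 2020-02-15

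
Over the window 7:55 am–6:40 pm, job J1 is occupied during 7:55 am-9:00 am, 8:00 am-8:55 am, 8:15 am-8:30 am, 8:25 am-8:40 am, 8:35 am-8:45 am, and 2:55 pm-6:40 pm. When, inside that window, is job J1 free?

9:00 am–2:55 pm

The merged coverage is 7:55 am–9:00 am, 2:55 pm–6:40 pm.
Complement within 7:55 am–6:40 pm: 9:00 am–2:55 pm.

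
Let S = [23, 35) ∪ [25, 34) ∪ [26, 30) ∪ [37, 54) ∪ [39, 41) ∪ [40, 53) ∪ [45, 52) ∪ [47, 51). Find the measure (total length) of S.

Merged: [23, 35), [37, 54).
Lengths: 12 + 17 = 29.

29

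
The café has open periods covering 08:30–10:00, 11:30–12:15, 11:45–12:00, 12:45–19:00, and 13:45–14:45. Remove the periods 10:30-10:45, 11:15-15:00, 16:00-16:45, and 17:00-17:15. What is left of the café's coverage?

08:30–10:00, 15:00–16:00, 16:45–17:00, 17:15–19:00

Merge the first list: 08:30–10:00, 11:30–12:15, 12:45–19:00.
08:30–10:00 is untouched.
11:30–12:15 lies entirely inside B → drops out.
12:45–19:00 with B removed leaves 15:00–16:00, 16:45–17:00, 17:15–19:00.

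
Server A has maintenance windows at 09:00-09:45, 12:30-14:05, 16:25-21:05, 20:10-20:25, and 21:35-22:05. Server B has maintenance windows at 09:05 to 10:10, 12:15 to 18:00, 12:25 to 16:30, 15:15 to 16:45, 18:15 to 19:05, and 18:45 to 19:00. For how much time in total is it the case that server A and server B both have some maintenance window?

4 h 40 min

A, merged: 09:00–09:45, 12:30–14:05, 16:25–21:05, 21:35–22:05.
B, merged: 09:05–10:10, 12:15–18:00, 18:15–19:05.
A ∩ B = 09:05–09:45, 12:30–14:05, 16:25–18:00, 18:15–19:05.
Total: 40 min + 1 h 35 min + 1 h 35 min + 50 min = 4 h 40 min.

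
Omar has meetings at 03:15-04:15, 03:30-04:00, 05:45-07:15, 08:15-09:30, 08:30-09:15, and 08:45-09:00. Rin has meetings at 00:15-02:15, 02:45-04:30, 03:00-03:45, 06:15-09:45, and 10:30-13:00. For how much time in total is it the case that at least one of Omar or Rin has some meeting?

10 h 15 min

A, merged: 03:15–04:15, 05:45–07:15, 08:15–09:30.
B, merged: 00:15–02:15, 02:45–04:30, 06:15–09:45, 10:30–13:00.
A ∪ B = 00:15–02:15, 02:45–04:30, 05:45–09:45, 10:30–13:00.
Total: 2 h + 1 h 45 min + 4 h + 2 h 30 min = 10 h 15 min.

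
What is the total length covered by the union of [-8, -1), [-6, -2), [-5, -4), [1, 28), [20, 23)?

Merged: [-8, -1), [1, 28).
Lengths: 7 + 27 = 34.

34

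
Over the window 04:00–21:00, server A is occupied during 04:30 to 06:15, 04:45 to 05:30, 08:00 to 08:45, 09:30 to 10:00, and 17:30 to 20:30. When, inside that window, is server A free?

04:00–04:30, 06:15–08:00, 08:45–09:30, 10:00–17:30, 20:30–21:00

The merged coverage is 04:30–06:15, 08:00–08:45, 09:30–10:00, 17:30–20:30.
Uncovered inside 04:00–21:00: 04:00–04:30, 06:15–08:00, 08:45–09:30, 10:00–17:30, 20:30–21:00.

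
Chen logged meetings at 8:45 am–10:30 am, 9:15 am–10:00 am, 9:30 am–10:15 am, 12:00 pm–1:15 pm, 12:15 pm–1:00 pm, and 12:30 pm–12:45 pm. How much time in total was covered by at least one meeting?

3 h

Merged: 8:45 am-10:30 am, 12:00 pm-1:15 pm.
Lengths: 1 h 45 min + 1 h 15 min = 3 h.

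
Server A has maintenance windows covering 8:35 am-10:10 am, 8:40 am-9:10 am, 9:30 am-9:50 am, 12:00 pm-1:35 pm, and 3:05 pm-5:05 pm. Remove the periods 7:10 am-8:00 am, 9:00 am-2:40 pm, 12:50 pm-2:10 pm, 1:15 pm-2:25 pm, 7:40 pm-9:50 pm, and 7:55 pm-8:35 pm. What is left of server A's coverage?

8:35 am-9:00 am, 3:05 pm-5:05 pm

First set merges to 8:35 am-10:10 am, 12:00 pm-1:35 pm, 3:05 pm-5:05 pm.
Second set merges to 7:10 am-8:00 am, 9:00 am-2:40 pm, 7:40 pm-9:50 pm.
8:35 am-10:10 am with B removed leaves 8:35 am-9:00 am.
12:00 pm-1:35 pm lies entirely inside B → drops out.
3:05 pm-5:05 pm is untouched.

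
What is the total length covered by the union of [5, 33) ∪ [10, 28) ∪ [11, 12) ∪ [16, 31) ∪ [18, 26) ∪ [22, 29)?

28

Merged: [5, 33).
Length: 28.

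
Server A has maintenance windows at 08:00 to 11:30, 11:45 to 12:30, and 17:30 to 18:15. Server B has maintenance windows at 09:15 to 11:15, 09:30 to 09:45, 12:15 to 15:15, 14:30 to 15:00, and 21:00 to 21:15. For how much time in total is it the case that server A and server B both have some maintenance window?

Second set merges to 09:15–11:15, 12:15–15:15, 21:00–21:15.
A ∩ B = 09:15–11:15, 12:15–12:30.
Total: 2 h + 15 min = 2 h 15 min.

2 h 15 min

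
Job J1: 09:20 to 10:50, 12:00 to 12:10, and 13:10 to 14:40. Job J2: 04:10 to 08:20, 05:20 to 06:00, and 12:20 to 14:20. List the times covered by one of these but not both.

04:10–08:20, 09:20–10:50, 12:00–12:10, 12:20–13:10, 14:20–14:40

B, merged: 04:10–08:20, 12:20–14:20.
Only in the first: 09:20–10:50, 12:00–12:10, 14:20–14:40.
Only in the second: 04:10–08:20, 12:20–13:10.
Together these are the periods covered by exactly one.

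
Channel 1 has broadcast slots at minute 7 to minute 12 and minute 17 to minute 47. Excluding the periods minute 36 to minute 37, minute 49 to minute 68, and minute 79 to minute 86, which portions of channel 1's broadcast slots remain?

minute 7 to minute 12, minute 17 to minute 36, minute 37 to minute 47

minute 7 to minute 12: nothing removed.
minute 17 to minute 47 \ B = minute 17 to minute 36, minute 37 to minute 47.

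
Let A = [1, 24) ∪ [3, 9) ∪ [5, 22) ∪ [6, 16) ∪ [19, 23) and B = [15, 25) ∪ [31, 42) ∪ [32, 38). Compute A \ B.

A, merged: [1, 24).
B, merged: [15, 25), [31, 42).
[1, 24) minus B → [1, 15).

[1, 15)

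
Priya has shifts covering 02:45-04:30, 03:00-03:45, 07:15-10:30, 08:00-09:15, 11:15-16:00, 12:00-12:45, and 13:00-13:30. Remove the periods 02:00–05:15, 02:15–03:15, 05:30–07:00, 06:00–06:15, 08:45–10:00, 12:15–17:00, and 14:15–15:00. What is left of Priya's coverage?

07:15–08:45, 10:00–10:30, 11:15–12:15

Merge the first list: 02:45–04:30, 07:15–10:30, 11:15–16:00.
Merge the second list: 02:00–05:15, 05:30–07:00, 08:45–10:00, 12:15–17:00.
02:45–04:30 lies entirely inside B → drops out.
07:15–10:30 with B removed leaves 07:15–08:45, 10:00–10:30.
11:15–16:00 with B removed leaves 11:15–12:15.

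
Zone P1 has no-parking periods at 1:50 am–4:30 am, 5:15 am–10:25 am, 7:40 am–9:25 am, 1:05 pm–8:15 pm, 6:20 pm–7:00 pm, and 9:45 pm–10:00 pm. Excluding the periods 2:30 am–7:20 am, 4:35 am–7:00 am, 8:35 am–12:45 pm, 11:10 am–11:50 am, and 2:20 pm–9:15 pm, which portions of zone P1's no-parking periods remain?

Merge the first list: 1:50 am–4:30 am, 5:15 am–10:25 am, 1:05 pm–8:15 pm, 9:45 pm–10:00 pm.
Merge the second list: 2:30 am–7:20 am, 8:35 am–12:45 pm, 2:20 pm–9:15 pm.
1:50 am–4:30 am \ B = 1:50 am–2:30 am.
5:15 am–10:25 am \ B = 7:20 am–8:35 am.
1:05 pm–8:15 pm \ B = 1:05 pm–2:20 pm.
9:45 pm–10:00 pm: nothing removed.

1:50 am–2:30 am, 7:20 am–8:35 am, 1:05 pm–2:20 pm, 9:45 pm–10:00 pm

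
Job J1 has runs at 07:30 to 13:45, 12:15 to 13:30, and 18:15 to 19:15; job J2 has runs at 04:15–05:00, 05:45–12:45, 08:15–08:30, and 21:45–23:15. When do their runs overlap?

First set merges to 07:30–13:45, 18:15–19:15.
Second set merges to 04:15–05:00, 05:45–12:45, 21:45–23:15.
07:30–13:45 meets the second set on 07:30–12:45.
18:15–19:15: no overlap with the second set.

07:30–12:45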